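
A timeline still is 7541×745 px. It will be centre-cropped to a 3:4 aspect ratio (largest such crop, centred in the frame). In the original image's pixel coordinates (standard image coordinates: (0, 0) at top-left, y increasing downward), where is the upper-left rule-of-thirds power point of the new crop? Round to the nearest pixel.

x = 3677 px, y = 248 px

7541/745 > 3/4, so the 3:4 crop keeps the full height 745 and trims width to 745 × 3/4 = 558.75 px.
Left offset = (7541 − 558.75)/2 = 3491.12 px; top offset = 0.
Upper-left is one-third across and one-third down within the crop:
x = 3491.12 + 1 × 558.75/3 ≈ 3677; y = 0.00 + 1 × 745.00/3 ≈ 248.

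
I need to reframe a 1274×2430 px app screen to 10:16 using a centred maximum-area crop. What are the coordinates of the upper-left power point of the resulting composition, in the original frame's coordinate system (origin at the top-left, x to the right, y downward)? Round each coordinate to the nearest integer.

x = 425 px, y = 875 px

1274/2430 < 10/16, so the 10:16 crop keeps the full width 1274 and trims height to 1274 × 16/10 = 2038.40 px.
Top offset = (2430 − 2038.40)/2 = 195.80 px; left offset = 0.
Upper-left is one-third across and one-third down within the crop:
x = 0.00 + 1 × 1274.00/3 ≈ 425; y = 195.80 + 1 × 2038.40/3 ≈ 875.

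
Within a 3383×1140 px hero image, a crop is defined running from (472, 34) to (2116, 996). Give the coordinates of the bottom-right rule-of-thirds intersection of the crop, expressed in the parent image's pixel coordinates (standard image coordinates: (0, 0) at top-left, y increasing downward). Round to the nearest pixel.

(1568, 675)

Crop width = 2116 − 472 = 1644 px; one third is 548.00 px.
Crop height = 996 − 34 = 962 px; one third is 320.67 px.
The bottom-right point is two-thirds across and two-thirds down within the crop:
x = 472 + 2 × 548.00 ≈ 1568; y = 34 + 2 × 320.67 ≈ 675.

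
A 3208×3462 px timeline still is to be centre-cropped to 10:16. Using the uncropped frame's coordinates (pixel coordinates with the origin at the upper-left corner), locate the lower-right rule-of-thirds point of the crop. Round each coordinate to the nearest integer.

3208/3462 > 10/16, so the 10:16 crop keeps the full height 3462 and trims width to 3462 × 10/16 = 2163.75 px.
Left offset = (3208 − 2163.75)/2 = 522.12 px; top offset = 0.
Lower-right is two-thirds across and two-thirds down within the crop:
x = 522.12 + 2 × 2163.75/3 ≈ 1965; y = 0.00 + 2 × 3462.00/3 ≈ 2308.

(1965, 2308)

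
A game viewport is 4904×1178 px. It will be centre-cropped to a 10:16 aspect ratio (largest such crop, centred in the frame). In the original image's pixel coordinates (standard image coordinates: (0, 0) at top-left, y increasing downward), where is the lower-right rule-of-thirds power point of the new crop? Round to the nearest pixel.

4904/1178 > 10/16, so the 10:16 crop keeps the full height 1178 and trims width to 1178 × 10/16 = 736.25 px.
Left offset = (4904 − 736.25)/2 = 2083.88 px; top offset = 0.
Lower-right is two-thirds across and two-thirds down within the crop:
x = 2083.88 + 2 × 736.25/3 ≈ 2575; y = 0.00 + 2 × 1178.00/3 ≈ 785.

(2575, 785)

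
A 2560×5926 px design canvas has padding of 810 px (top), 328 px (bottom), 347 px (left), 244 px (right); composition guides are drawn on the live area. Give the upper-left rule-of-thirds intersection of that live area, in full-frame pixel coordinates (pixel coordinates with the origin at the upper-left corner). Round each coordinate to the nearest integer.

Content width = 2560 − 347 − 244 = 1969 px; content height = 5926 − 810 − 328 = 4788 px.
Upper-left is one-third across and one-third down within the live area.
x = 347 + 1 × 1969/3 = 347 + 656.33 ≈ 1003
y = 810 + 1 × 4788/3 = 810 + 1596.00 ≈ 2406

(1003, 2406)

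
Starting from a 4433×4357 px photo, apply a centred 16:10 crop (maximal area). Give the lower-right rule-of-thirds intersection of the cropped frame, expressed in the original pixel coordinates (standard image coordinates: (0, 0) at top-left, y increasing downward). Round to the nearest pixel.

4433/4357 < 16/10, so the 16:10 crop keeps the full width 4433 and trims height to 4433 × 10/16 = 2770.62 px.
Top offset = (4357 − 2770.62)/2 = 793.19 px; left offset = 0.
Lower-right is two-thirds across and two-thirds down within the crop:
x = 0.00 + 2 × 4433.00/3 ≈ 2955; y = 793.19 + 2 × 2770.62/3 ≈ 2640.

(2955, 2640)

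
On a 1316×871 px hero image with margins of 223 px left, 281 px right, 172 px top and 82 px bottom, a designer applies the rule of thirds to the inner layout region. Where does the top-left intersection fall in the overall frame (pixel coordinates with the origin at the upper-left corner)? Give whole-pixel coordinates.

(494, 378)

Content width = 1316 − 223 − 281 = 812 px; content height = 871 − 172 − 82 = 617 px.
Top-left is one-third across and one-third down within the inner layout region.
x = 223 + 1 × 812/3 = 223 + 270.67 ≈ 494
y = 172 + 1 × 617/3 = 172 + 205.67 ≈ 378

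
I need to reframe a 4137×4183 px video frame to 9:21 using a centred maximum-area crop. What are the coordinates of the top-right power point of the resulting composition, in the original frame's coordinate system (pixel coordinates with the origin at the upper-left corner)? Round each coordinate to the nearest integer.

4137/4183 > 9/21, so the 9:21 crop keeps the full height 4183 and trims width to 4183 × 9/21 = 1792.71 px.
Left offset = (4137 − 1792.71)/2 = 1172.14 px; top offset = 0.
Top-right is two-thirds across and one-third down within the crop:
x = 1172.14 + 2 × 1792.71/3 ≈ 2367; y = 0.00 + 1 × 4183.00/3 ≈ 1394.

(2367, 1394)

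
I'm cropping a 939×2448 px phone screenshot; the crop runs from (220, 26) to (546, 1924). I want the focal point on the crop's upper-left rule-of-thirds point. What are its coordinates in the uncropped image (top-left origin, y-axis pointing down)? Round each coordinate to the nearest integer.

Crop width = 546 − 220 = 326 px; one third is 108.67 px.
Crop height = 1924 − 26 = 1898 px; one third is 632.67 px.
The upper-left point is one-third across and one-third down within the crop:
x = 220 + 1 × 108.67 ≈ 329; y = 26 + 1 × 632.67 ≈ 659.

x = 329 px, y = 659 px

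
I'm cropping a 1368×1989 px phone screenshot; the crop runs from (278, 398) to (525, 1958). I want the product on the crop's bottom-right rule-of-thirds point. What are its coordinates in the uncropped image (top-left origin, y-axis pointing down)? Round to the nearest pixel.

x = 443 px, y = 1438 px

Crop width = 525 − 278 = 247 px; one third is 82.33 px.
Crop height = 1958 − 398 = 1560 px; one third is 520.00 px.
The bottom-right point is two-thirds across and two-thirds down within the crop:
x = 278 + 2 × 82.33 ≈ 443; y = 398 + 2 × 520.00 ≈ 1438.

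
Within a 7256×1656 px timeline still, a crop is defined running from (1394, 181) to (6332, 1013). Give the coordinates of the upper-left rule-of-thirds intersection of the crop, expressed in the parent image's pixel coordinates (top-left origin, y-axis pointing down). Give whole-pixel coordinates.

x = 3040 px, y = 458 px

Crop width = 6332 − 1394 = 4938 px; one third is 1646.00 px.
Crop height = 1013 − 181 = 832 px; one third is 277.33 px.
The upper-left point is one-third across and one-third down within the crop:
x = 1394 + 1 × 1646.00 ≈ 3040; y = 181 + 1 × 277.33 ≈ 458.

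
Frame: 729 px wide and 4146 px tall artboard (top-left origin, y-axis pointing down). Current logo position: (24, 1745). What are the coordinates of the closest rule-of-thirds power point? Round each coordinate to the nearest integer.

Third lines: x ∈ {243, 486}, y ∈ {1382, 2764}.
24 is closer to x = 243; 1745 is closer to y = 1382.
So the nearest intersection is the upper-left power point.

x = 243 px, y = 1382 px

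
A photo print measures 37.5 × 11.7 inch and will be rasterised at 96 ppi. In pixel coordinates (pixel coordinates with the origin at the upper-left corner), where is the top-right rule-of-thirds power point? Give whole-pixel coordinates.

x = 2400 px, y = 374 px

In pixels the canvas is 37.5 × 96 = 3600 wide and 11.7 × 96 = 1123.2 tall.
The top-right point is two-thirds across and one-third down:
x = 2 × 3600/3 ≈ 2400; y = 1 × 1123.2/3 ≈ 374.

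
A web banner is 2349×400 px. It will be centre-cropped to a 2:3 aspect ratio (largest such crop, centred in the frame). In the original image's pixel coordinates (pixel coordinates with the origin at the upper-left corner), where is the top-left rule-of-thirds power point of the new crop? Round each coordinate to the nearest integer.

(1130, 133)

2349/400 > 2/3, so the 2:3 crop keeps the full height 400 and trims width to 400 × 2/3 = 266.67 px.
Left offset = (2349 − 266.67)/2 = 1041.17 px; top offset = 0.
Top-left is one-third across and one-third down within the crop:
x = 1041.17 + 1 × 266.67/3 ≈ 1130; y = 0.00 + 1 × 400.00/3 ≈ 133.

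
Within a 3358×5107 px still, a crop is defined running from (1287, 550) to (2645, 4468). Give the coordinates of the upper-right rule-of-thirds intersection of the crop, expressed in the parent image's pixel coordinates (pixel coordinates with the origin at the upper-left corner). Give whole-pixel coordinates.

Crop width = 2645 − 1287 = 1358 px; one third is 452.67 px.
Crop height = 4468 − 550 = 3918 px; one third is 1306.00 px.
The upper-right point is two-thirds across and one-third down within the crop:
x = 1287 + 2 × 452.67 ≈ 2192; y = 550 + 1 × 1306.00 ≈ 1856.

(2192, 1856)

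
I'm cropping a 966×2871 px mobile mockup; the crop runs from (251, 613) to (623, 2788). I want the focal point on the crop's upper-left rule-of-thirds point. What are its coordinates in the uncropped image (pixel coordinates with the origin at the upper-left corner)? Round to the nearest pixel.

(375, 1338)

Crop width = 623 − 251 = 372 px; one third is 124.00 px.
Crop height = 2788 − 613 = 2175 px; one third is 725.00 px.
The upper-left point is one-third across and one-third down within the crop:
x = 251 + 1 × 124.00 ≈ 375; y = 613 + 1 × 725.00 ≈ 1338.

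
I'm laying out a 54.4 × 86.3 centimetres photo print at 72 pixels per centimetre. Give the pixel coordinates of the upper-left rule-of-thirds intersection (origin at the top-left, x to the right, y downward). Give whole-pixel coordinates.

x = 1306 px, y = 2071 px

In pixels the canvas is 54.4 × 72 = 3916.8 wide and 86.3 × 72 = 6213.6 tall.
The upper-left point is one-third across and one-third down:
x = 1 × 3916.8/3 ≈ 1306; y = 1 × 6213.6/3 ≈ 2071.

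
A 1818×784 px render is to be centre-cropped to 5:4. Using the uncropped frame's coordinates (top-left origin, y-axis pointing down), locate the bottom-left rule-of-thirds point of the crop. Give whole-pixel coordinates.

1818/784 > 5/4, so the 5:4 crop keeps the full height 784 and trims width to 784 × 5/4 = 980.00 px.
Left offset = (1818 − 980.00)/2 = 419.00 px; top offset = 0.
Bottom-left is one-third across and two-thirds down within the crop:
x = 419.00 + 1 × 980.00/3 ≈ 746; y = 0.00 + 2 × 784.00/3 ≈ 523.

x = 746 px, y = 523 px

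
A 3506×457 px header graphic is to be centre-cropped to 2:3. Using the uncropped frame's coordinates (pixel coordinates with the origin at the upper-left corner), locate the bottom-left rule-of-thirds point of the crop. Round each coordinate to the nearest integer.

x = 1702 px, y = 305 px

3506/457 > 2/3, so the 2:3 crop keeps the full height 457 and trims width to 457 × 2/3 = 304.67 px.
Left offset = (3506 − 304.67)/2 = 1600.67 px; top offset = 0.
Bottom-left is one-third across and two-thirds down within the crop:
x = 1600.67 + 1 × 304.67/3 ≈ 1702; y = 0.00 + 2 × 457.00/3 ≈ 305.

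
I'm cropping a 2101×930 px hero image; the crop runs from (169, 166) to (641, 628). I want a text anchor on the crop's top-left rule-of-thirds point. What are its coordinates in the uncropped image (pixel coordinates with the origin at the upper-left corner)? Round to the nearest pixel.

(326, 320)

Crop width = 641 − 169 = 472 px; one third is 157.33 px.
Crop height = 628 − 166 = 462 px; one third is 154.00 px.
The top-left point is one-third across and one-third down within the crop:
x = 169 + 1 × 157.33 ≈ 326; y = 166 + 1 × 154.00 ≈ 320.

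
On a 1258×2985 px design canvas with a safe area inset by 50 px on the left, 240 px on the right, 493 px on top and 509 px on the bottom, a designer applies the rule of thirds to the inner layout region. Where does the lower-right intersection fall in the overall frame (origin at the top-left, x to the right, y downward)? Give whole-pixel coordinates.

x = 695 px, y = 1815 px

Content width = 1258 − 50 − 240 = 968 px; content height = 2985 − 493 − 509 = 1983 px.
Lower-right is two-thirds across and two-thirds down within the inner layout region.
x = 50 + 2 × 968/3 = 50 + 645.33 ≈ 695
y = 493 + 2 × 1983/3 = 493 + 1322.00 ≈ 1815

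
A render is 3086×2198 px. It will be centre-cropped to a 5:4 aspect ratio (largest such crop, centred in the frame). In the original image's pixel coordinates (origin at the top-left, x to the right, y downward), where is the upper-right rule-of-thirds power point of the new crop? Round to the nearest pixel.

x = 2001 px, y = 733 px

3086/2198 > 5/4, so the 5:4 crop keeps the full height 2198 and trims width to 2198 × 5/4 = 2747.50 px.
Left offset = (3086 − 2747.50)/2 = 169.25 px; top offset = 0.
Upper-right is two-thirds across and one-third down within the crop:
x = 169.25 + 2 × 2747.50/3 ≈ 2001; y = 0.00 + 1 × 2198.00/3 ≈ 733.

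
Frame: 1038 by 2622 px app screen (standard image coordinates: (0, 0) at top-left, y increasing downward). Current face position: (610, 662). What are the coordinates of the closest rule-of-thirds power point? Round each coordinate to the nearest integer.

x = 692 px, y = 874 px

Third lines: x ∈ {346, 692}, y ∈ {874, 1748}.
610 is closer to x = 692; 662 is closer to y = 874.
So the nearest intersection is the upper-right power point.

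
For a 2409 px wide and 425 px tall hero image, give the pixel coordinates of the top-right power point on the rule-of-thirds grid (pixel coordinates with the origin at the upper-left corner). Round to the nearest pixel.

The top-right point sits two-thirds of the way across and one-third of the way down.
x = 2 × 2409/3 ≈ 1606; y = 1 × 425/3 ≈ 142.

(1606, 142)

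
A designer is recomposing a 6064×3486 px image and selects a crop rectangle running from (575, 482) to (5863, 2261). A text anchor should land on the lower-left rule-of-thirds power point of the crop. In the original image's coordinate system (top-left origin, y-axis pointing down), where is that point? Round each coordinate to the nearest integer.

x = 2338 px, y = 1668 px

Crop width = 5863 − 575 = 5288 px; one third is 1762.67 px.
Crop height = 2261 − 482 = 1779 px; one third is 593.00 px.
The lower-left point is one-third across and two-thirds down within the crop:
x = 575 + 1 × 1762.67 ≈ 2338; y = 482 + 2 × 593.00 ≈ 1668.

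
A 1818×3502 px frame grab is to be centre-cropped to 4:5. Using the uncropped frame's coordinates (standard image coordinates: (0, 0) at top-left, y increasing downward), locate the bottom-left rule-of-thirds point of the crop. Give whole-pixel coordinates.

x = 606 px, y = 2130 px

1818/3502 < 4/5, so the 4:5 crop keeps the full width 1818 and trims height to 1818 × 5/4 = 2272.50 px.
Top offset = (3502 − 2272.50)/2 = 614.75 px; left offset = 0.
Bottom-left is one-third across and two-thirds down within the crop:
x = 0.00 + 1 × 1818.00/3 ≈ 606; y = 614.75 + 2 × 2272.50/3 ≈ 2130.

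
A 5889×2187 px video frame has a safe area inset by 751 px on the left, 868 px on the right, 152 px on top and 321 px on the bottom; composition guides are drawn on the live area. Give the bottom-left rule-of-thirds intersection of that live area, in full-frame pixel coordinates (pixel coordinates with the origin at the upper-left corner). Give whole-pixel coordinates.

Content width = 5889 − 751 − 868 = 4270 px; content height = 2187 − 152 − 321 = 1714 px.
Bottom-left is one-third across and two-thirds down within the live area.
x = 751 + 1 × 4270/3 = 751 + 1423.33 ≈ 2174
y = 152 + 2 × 1714/3 = 152 + 1142.67 ≈ 1295

x = 2174 px, y = 1295 px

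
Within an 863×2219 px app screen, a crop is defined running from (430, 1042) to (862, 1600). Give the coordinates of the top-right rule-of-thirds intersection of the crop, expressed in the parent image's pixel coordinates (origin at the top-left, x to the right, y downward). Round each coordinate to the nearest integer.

Crop width = 862 − 430 = 432 px; one third is 144.00 px.
Crop height = 1600 − 1042 = 558 px; one third is 186.00 px.
The top-right point is two-thirds across and one-third down within the crop:
x = 430 + 2 × 144.00 ≈ 718; y = 1042 + 1 × 186.00 ≈ 1228.

x = 718 px, y = 1228 px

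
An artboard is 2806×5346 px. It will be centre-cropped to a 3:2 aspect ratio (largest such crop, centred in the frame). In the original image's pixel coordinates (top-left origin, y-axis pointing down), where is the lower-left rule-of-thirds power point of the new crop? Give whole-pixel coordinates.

(935, 2985)

2806/5346 < 3/2, so the 3:2 crop keeps the full width 2806 and trims height to 2806 × 2/3 = 1870.67 px.
Top offset = (5346 − 1870.67)/2 = 1737.67 px; left offset = 0.
Lower-left is one-third across and two-thirds down within the crop:
x = 0.00 + 1 × 2806.00/3 ≈ 935; y = 1737.67 + 2 × 1870.67/3 ≈ 2985.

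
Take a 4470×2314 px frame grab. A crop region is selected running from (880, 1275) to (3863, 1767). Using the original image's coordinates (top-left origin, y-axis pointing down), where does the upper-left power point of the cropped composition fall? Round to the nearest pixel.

x = 1874 px, y = 1439 px

Crop width = 3863 − 880 = 2983 px; one third is 994.33 px.
Crop height = 1767 − 1275 = 492 px; one third is 164.00 px.
The upper-left point is one-third across and one-third down within the crop:
x = 880 + 1 × 994.33 ≈ 1874; y = 1275 + 1 × 164.00 ≈ 1439.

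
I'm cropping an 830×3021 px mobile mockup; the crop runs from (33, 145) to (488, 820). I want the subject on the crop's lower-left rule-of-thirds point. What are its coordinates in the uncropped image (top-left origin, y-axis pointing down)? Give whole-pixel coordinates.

Crop width = 488 − 33 = 455 px; one third is 151.67 px.
Crop height = 820 − 145 = 675 px; one third is 225.00 px.
The lower-left point is one-third across and two-thirds down within the crop:
x = 33 + 1 × 151.67 ≈ 185; y = 145 + 2 × 225.00 ≈ 595.

(185, 595)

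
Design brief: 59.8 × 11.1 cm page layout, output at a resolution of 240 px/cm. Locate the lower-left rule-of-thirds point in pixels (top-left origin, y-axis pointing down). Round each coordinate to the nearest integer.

(4784, 1776)

In pixels the canvas is 59.8 × 240 = 14352 wide and 11.1 × 240 = 2664 tall.
The lower-left point is one-third across and two-thirds down:
x = 1 × 14352/3 ≈ 4784; y = 2 × 2664/3 ≈ 1776.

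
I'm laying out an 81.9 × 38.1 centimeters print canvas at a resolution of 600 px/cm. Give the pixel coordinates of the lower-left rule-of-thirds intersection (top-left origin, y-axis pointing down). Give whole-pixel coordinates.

In pixels the canvas is 81.9 × 600 = 49140 wide and 38.1 × 600 = 22860 tall.
The lower-left point is one-third across and two-thirds down:
x = 1 × 49140/3 ≈ 16380; y = 2 × 22860/3 ≈ 15240.

(16380, 15240)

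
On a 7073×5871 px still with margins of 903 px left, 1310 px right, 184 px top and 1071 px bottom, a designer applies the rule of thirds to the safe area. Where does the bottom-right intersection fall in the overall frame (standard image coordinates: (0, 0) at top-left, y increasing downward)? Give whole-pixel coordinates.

(4143, 3261)

Content width = 7073 − 903 − 1310 = 4860 px; content height = 5871 − 184 − 1071 = 4616 px.
Bottom-right is two-thirds across and two-thirds down within the safe area.
x = 903 + 2 × 4860/3 = 903 + 3240.00 ≈ 4143
y = 184 + 2 × 4616/3 = 184 + 3077.33 ≈ 3261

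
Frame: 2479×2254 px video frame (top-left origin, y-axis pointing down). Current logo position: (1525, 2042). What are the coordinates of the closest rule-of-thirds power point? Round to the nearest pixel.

(1653, 1503)

Third lines: x ∈ {826, 1653}, y ∈ {751, 1503}.
1525 is closer to x = 1653; 2042 is closer to y = 1503.
So the nearest intersection is the lower-right power point.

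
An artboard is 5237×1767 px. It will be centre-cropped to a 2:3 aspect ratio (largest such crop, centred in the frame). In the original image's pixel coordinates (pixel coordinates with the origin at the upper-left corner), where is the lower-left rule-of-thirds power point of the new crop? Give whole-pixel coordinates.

(2422, 1178)

5237/1767 > 2/3, so the 2:3 crop keeps the full height 1767 and trims width to 1767 × 2/3 = 1178.00 px.
Left offset = (5237 − 1178.00)/2 = 2029.50 px; top offset = 0.
Lower-left is one-third across and two-thirds down within the crop:
x = 2029.50 + 1 × 1178.00/3 ≈ 2422; y = 0.00 + 2 × 1767.00/3 ≈ 1178.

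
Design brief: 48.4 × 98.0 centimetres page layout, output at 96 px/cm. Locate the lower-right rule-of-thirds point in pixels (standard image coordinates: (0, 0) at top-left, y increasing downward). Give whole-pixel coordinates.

x = 3098 px, y = 6272 px

In pixels the canvas is 48.4 × 96 = 4646.4 wide and 98.0 × 96 = 9408 tall.
The lower-right point is two-thirds across and two-thirds down:
x = 2 × 4646.4/3 ≈ 3098; y = 2 × 9408/3 ≈ 6272.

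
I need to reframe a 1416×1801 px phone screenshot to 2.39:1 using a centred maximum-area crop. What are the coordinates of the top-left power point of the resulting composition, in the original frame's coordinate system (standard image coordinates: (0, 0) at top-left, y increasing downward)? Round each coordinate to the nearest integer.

x = 472 px, y = 802 px

1416/1801 < 2.39/1, so the 2.39:1 crop keeps the full width 1416 and trims height to 1416 × 1/2.39 = 592.47 px.
Top offset = (1801 − 592.47)/2 = 604.27 px; left offset = 0.
Top-left is one-third across and one-third down within the crop:
x = 0.00 + 1 × 1416.00/3 ≈ 472; y = 604.27 + 1 × 592.47/3 ≈ 802.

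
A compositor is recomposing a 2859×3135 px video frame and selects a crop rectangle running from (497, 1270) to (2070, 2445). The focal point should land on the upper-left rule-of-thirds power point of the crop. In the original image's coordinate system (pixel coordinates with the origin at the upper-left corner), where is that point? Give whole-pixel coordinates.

Crop width = 2070 − 497 = 1573 px; one third is 524.33 px.
Crop height = 2445 − 1270 = 1175 px; one third is 391.67 px.
The upper-left point is one-third across and one-third down within the crop:
x = 497 + 1 × 524.33 ≈ 1021; y = 1270 + 1 × 391.67 ≈ 1662.

x = 1021 px, y = 1662 px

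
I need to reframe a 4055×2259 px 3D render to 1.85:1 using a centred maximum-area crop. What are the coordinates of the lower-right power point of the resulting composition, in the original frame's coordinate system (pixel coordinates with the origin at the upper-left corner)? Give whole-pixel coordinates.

4055/2259 < 1.85/1, so the 1.85:1 crop keeps the full width 4055 and trims height to 4055 × 1/1.85 = 2191.89 px.
Top offset = (2259 − 2191.89)/2 = 33.55 px; left offset = 0.
Lower-right is two-thirds across and two-thirds down within the crop:
x = 0.00 + 2 × 4055.00/3 ≈ 2703; y = 33.55 + 2 × 2191.89/3 ≈ 1495.

x = 2703 px, y = 1495 px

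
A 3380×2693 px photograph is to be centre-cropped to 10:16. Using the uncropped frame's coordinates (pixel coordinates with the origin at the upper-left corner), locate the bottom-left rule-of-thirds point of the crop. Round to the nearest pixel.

(1409, 1795)

3380/2693 > 10/16, so the 10:16 crop keeps the full height 2693 and trims width to 2693 × 10/16 = 1683.12 px.
Left offset = (3380 − 1683.12)/2 = 848.44 px; top offset = 0.
Bottom-left is one-third across and two-thirds down within the crop:
x = 848.44 + 1 × 1683.12/3 ≈ 1409; y = 0.00 + 2 × 2693.00/3 ≈ 1795.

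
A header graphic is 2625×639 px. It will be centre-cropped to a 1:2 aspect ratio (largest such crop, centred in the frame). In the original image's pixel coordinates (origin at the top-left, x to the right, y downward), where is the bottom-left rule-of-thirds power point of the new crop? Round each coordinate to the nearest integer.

x = 1259 px, y = 426 px

2625/639 > 1/2, so the 1:2 crop keeps the full height 639 and trims width to 639 × 1/2 = 319.50 px.
Left offset = (2625 − 319.50)/2 = 1152.75 px; top offset = 0.
Bottom-left is one-third across and two-thirds down within the crop:
x = 1152.75 + 1 × 319.50/3 ≈ 1259; y = 0.00 + 2 × 639.00/3 ≈ 426.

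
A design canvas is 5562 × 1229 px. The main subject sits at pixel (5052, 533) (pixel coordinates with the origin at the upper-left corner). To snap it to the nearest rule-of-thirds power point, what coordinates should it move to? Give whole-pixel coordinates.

(3708, 410)

Third lines: x ∈ {1854, 3708}, y ∈ {410, 819}.
5052 is closer to x = 3708; 533 is closer to y = 410.
So the nearest intersection is the upper-right power point.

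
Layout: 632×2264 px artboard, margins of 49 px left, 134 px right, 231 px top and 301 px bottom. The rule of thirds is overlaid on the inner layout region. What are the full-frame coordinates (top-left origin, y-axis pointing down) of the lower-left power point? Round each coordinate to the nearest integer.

Content width = 632 − 49 − 134 = 449 px; content height = 2264 − 231 − 301 = 1732 px.
Lower-left is one-third across and two-thirds down within the inner layout region.
x = 49 + 1 × 449/3 = 49 + 149.67 ≈ 199
y = 231 + 2 × 1732/3 = 231 + 1154.67 ≈ 1386

x = 199 px, y = 1386 px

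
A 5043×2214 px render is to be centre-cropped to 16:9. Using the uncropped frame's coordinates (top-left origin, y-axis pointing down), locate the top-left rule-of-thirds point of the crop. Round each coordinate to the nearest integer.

(1866, 738)

5043/2214 > 16/9, so the 16:9 crop keeps the full height 2214 and trims width to 2214 × 16/9 = 3936.00 px.
Left offset = (5043 − 3936.00)/2 = 553.50 px; top offset = 0.
Top-left is one-third across and one-third down within the crop:
x = 553.50 + 1 × 3936.00/3 ≈ 1866; y = 0.00 + 1 × 2214.00/3 ≈ 738.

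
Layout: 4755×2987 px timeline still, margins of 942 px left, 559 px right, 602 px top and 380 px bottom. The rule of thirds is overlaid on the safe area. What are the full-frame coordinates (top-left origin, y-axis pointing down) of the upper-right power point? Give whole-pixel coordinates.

Content width = 4755 − 942 − 559 = 3254 px; content height = 2987 − 602 − 380 = 2005 px.
Upper-right is two-thirds across and one-third down within the safe area.
x = 942 + 2 × 3254/3 = 942 + 2169.33 ≈ 3111
y = 602 + 1 × 2005/3 = 602 + 668.33 ≈ 1270

x = 3111 px, y = 1270 px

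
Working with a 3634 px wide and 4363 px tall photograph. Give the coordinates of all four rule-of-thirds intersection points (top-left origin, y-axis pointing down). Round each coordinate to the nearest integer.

One third of 3634 is 1211.33; one third of 4363 is 1454.33.
Vertical third lines at x = 1211 and x = 2423; horizontal third lines at y = 1454 and y = 2909.

(1211, 1454), (2423, 1454), (1211, 2909), (2423, 2909)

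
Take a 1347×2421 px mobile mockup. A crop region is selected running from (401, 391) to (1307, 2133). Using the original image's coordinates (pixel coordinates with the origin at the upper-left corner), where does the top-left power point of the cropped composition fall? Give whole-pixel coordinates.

Crop width = 1307 − 401 = 906 px; one third is 302.00 px.
Crop height = 2133 − 391 = 1742 px; one third is 580.67 px.
The top-left point is one-third across and one-third down within the crop:
x = 401 + 1 × 302.00 ≈ 703; y = 391 + 1 × 580.67 ≈ 972.

x = 703 px, y = 972 px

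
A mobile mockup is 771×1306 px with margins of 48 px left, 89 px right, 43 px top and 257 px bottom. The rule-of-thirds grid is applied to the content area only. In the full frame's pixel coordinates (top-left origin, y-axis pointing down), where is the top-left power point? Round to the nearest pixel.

Content width = 771 − 48 − 89 = 634 px; content height = 1306 − 43 − 257 = 1006 px.
Top-left is one-third across and one-third down within the content area.
x = 48 + 1 × 634/3 = 48 + 211.33 ≈ 259
y = 43 + 1 × 1006/3 = 43 + 335.33 ≈ 378

(259, 378)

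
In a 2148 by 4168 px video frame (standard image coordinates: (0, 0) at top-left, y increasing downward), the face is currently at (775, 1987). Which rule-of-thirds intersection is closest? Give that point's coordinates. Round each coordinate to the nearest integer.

Third lines: x ∈ {716, 1432}, y ∈ {1389, 2779}.
775 is closer to x = 716; 1987 is closer to y = 1389.
So the nearest intersection is the upper-left power point.

(716, 1389)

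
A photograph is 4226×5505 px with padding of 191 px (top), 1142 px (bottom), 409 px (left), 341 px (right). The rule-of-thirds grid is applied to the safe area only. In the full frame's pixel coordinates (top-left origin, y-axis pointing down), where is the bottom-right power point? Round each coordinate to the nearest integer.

(2726, 2972)

Content width = 4226 − 409 − 341 = 3476 px; content height = 5505 − 191 − 1142 = 4172 px.
Bottom-right is two-thirds across and two-thirds down within the safe area.
x = 409 + 2 × 3476/3 = 409 + 2317.33 ≈ 2726
y = 191 + 2 × 4172/3 = 191 + 2781.33 ≈ 2972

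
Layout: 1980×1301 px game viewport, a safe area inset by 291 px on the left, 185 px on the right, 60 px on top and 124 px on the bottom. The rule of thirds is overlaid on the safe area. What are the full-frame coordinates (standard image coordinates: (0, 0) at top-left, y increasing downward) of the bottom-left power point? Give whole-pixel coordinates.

x = 792 px, y = 805 px

Content width = 1980 − 291 − 185 = 1504 px; content height = 1301 − 60 − 124 = 1117 px.
Bottom-left is one-third across and two-thirds down within the safe area.
x = 291 + 1 × 1504/3 = 291 + 501.33 ≈ 792
y = 60 + 2 × 1117/3 = 60 + 744.67 ≈ 805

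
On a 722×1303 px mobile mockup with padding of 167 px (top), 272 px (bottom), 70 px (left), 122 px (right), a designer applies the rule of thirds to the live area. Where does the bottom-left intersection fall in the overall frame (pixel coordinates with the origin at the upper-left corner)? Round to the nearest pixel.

(247, 743)

Content width = 722 − 70 − 122 = 530 px; content height = 1303 − 167 − 272 = 864 px.
Bottom-left is one-third across and two-thirds down within the live area.
x = 70 + 1 × 530/3 = 70 + 176.67 ≈ 247
y = 167 + 2 × 864/3 = 167 + 576.00 ≈ 743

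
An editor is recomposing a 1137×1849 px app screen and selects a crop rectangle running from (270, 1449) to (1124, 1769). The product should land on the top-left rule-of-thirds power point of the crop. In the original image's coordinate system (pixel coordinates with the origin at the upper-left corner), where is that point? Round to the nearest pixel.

(555, 1556)

Crop width = 1124 − 270 = 854 px; one third is 284.67 px.
Crop height = 1769 − 1449 = 320 px; one third is 106.67 px.
The top-left point is one-third across and one-third down within the crop:
x = 270 + 1 × 284.67 ≈ 555; y = 1449 + 1 × 106.67 ≈ 1556.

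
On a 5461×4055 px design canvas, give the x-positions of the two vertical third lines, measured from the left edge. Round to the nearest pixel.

5461 / 3 = 1820.33, so the vertical lines sit at one and two thirds of 5461.

1820 px and 3641 px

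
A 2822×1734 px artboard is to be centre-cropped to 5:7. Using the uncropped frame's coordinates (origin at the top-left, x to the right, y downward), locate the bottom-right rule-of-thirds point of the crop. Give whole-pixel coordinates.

x = 1617 px, y = 1156 px

2822/1734 > 5/7, so the 5:7 crop keeps the full height 1734 and trims width to 1734 × 5/7 = 1238.57 px.
Left offset = (2822 − 1238.57)/2 = 791.71 px; top offset = 0.
Bottom-right is two-thirds across and two-thirds down within the crop:
x = 791.71 + 2 × 1238.57/3 ≈ 1617; y = 0.00 + 2 × 1734.00/3 ≈ 1156.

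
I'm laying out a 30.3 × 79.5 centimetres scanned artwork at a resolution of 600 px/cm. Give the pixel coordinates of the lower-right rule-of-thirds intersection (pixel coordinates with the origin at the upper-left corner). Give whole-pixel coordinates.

x = 12120 px, y = 31800 px

In pixels the canvas is 30.3 × 600 = 18180 wide and 79.5 × 600 = 47700 tall.
The lower-right point is two-thirds across and two-thirds down:
x = 2 × 18180/3 ≈ 12120; y = 2 × 47700/3 ≈ 31800.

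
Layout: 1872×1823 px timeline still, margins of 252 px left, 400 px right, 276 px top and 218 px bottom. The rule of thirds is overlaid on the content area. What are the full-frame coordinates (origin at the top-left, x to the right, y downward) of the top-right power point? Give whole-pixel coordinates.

Content width = 1872 − 252 − 400 = 1220 px; content height = 1823 − 276 − 218 = 1329 px.
Top-right is two-thirds across and one-third down within the content area.
x = 252 + 2 × 1220/3 = 252 + 813.33 ≈ 1065
y = 276 + 1 × 1329/3 = 276 + 443.00 ≈ 719

(1065, 719)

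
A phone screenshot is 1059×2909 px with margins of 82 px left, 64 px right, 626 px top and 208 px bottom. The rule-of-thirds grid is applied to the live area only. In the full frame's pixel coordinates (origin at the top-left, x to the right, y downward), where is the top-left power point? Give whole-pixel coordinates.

x = 386 px, y = 1318 px

Content width = 1059 − 82 − 64 = 913 px; content height = 2909 − 626 − 208 = 2075 px.
Top-left is one-third across and one-third down within the live area.
x = 82 + 1 × 913/3 = 82 + 304.33 ≈ 386
y = 626 + 1 × 2075/3 = 626 + 691.67 ≈ 1318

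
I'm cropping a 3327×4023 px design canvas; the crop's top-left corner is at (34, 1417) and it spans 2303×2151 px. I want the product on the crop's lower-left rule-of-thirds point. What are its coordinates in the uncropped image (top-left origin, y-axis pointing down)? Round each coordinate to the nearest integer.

One third of the crop width 2303 is 767.67 px.
One third of the crop height 2151 is 717.00 px.
The lower-left point is one-third across and two-thirds down within the crop:
x = 34 + 1 × 767.67 ≈ 802; y = 1417 + 2 × 717.00 ≈ 2851.

x = 802 px, y = 2851 px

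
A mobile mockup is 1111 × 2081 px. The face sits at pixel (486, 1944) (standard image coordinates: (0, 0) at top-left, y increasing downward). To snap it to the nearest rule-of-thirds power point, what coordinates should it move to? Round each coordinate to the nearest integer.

Third lines: x ∈ {370, 741}, y ∈ {694, 1387}.
486 is closer to x = 370; 1944 is closer to y = 1387.
So the nearest intersection is the lower-left power point.

(370, 1387)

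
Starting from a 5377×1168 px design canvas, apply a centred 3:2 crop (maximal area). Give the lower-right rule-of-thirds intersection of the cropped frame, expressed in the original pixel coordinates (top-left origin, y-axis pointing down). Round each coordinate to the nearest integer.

5377/1168 > 3/2, so the 3:2 crop keeps the full height 1168 and trims width to 1168 × 3/2 = 1752.00 px.
Left offset = (5377 − 1752.00)/2 = 1812.50 px; top offset = 0.
Lower-right is two-thirds across and two-thirds down within the crop:
x = 1812.50 + 2 × 1752.00/3 ≈ 2981; y = 0.00 + 2 × 1168.00/3 ≈ 779.

x = 2981 px, y = 779 px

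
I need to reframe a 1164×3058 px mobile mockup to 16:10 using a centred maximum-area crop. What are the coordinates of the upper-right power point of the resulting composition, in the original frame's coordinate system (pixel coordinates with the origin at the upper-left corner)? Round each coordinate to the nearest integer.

x = 776 px, y = 1408 px

1164/3058 < 16/10, so the 16:10 crop keeps the full width 1164 and trims height to 1164 × 10/16 = 727.50 px.
Top offset = (3058 − 727.50)/2 = 1165.25 px; left offset = 0.
Upper-right is two-thirds across and one-third down within the crop:
x = 0.00 + 2 × 1164.00/3 ≈ 776; y = 1165.25 + 1 × 727.50/3 ≈ 1408.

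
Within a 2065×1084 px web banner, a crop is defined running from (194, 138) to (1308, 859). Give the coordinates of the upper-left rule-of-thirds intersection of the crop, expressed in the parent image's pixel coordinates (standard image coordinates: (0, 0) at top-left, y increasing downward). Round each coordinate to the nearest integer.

x = 565 px, y = 378 px

Crop width = 1308 − 194 = 1114 px; one third is 371.33 px.
Crop height = 859 − 138 = 721 px; one third is 240.33 px.
The upper-left point is one-third across and one-third down within the crop:
x = 194 + 1 × 371.33 ≈ 565; y = 138 + 1 × 240.33 ≈ 378.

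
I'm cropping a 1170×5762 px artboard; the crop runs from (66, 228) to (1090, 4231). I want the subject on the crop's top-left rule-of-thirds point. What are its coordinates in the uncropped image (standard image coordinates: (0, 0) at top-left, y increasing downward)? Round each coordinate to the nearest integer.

(407, 1562)

Crop width = 1090 − 66 = 1024 px; one third is 341.33 px.
Crop height = 4231 − 228 = 4003 px; one third is 1334.33 px.
The top-left point is one-third across and one-third down within the crop:
x = 66 + 1 × 341.33 ≈ 407; y = 228 + 1 × 1334.33 ≈ 1562.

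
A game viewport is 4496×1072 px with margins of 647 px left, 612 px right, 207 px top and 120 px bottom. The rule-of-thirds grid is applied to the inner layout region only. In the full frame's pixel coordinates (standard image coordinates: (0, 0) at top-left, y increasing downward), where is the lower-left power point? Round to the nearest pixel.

Content width = 4496 − 647 − 612 = 3237 px; content height = 1072 − 207 − 120 = 745 px.
Lower-left is one-third across and two-thirds down within the inner layout region.
x = 647 + 1 × 3237/3 = 647 + 1079.00 ≈ 1726
y = 207 + 2 × 745/3 = 207 + 496.67 ≈ 704

(1726, 704)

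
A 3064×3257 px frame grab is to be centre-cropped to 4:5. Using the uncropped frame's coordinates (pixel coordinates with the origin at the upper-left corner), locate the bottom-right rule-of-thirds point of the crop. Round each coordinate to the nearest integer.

3064/3257 > 4/5, so the 4:5 crop keeps the full height 3257 and trims width to 3257 × 4/5 = 2605.60 px.
Left offset = (3064 − 2605.60)/2 = 229.20 px; top offset = 0.
Bottom-right is two-thirds across and two-thirds down within the crop:
x = 229.20 + 2 × 2605.60/3 ≈ 1966; y = 0.00 + 2 × 3257.00/3 ≈ 2171.

x = 1966 px, y = 2171 px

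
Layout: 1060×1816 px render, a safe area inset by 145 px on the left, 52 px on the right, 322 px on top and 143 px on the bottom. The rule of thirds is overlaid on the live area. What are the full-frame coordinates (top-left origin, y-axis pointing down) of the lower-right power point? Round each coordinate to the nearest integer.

(720, 1223)

Content width = 1060 − 145 − 52 = 863 px; content height = 1816 − 322 − 143 = 1351 px.
Lower-right is two-thirds across and two-thirds down within the live area.
x = 145 + 2 × 863/3 = 145 + 575.33 ≈ 720
y = 322 + 2 × 1351/3 = 322 + 900.67 ≈ 1223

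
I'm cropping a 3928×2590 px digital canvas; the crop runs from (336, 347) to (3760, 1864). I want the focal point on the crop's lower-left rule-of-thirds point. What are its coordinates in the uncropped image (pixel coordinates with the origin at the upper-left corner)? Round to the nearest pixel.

x = 1477 px, y = 1358 px

Crop width = 3760 − 336 = 3424 px; one third is 1141.33 px.
Crop height = 1864 − 347 = 1517 px; one third is 505.67 px.
The lower-left point is one-third across and two-thirds down within the crop:
x = 336 + 1 × 1141.33 ≈ 1477; y = 347 + 2 × 505.67 ≈ 1358.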